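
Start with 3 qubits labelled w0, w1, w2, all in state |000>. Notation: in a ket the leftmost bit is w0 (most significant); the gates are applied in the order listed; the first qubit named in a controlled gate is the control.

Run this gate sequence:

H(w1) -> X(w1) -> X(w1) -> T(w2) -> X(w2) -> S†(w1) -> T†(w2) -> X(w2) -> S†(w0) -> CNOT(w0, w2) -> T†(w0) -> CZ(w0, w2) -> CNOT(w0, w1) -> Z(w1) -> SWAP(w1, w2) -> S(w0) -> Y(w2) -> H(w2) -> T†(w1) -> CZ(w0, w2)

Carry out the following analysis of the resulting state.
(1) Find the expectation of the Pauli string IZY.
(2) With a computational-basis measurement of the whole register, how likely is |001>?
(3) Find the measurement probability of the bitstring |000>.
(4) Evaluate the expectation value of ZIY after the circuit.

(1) The observable IZY averages to -1.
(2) A full measurement returns |001> with probability 1/2.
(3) Outcome |000> occurs with probability 1/2.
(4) In the final state, ZIY has expectation -1.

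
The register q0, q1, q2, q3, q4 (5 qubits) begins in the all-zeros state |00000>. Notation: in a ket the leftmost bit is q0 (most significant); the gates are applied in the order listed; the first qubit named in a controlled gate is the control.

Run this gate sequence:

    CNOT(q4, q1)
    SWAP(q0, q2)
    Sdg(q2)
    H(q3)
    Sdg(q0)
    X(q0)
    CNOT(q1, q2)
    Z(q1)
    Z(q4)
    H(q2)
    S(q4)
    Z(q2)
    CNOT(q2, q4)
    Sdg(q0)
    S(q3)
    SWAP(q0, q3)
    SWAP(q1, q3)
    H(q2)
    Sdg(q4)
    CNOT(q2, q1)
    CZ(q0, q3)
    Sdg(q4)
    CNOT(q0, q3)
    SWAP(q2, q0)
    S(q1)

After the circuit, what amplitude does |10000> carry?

The final state's coefficient on |10000> equals -sqrt(2)*I/4.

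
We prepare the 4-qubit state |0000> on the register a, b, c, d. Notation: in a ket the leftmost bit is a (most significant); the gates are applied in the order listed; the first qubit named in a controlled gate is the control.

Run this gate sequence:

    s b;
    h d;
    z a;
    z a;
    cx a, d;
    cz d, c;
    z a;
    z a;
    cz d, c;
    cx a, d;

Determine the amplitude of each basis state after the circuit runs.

The resulting statevector has amplitude sqrt(2)/2 on |0000>, sqrt(2)/2 on |0001>, and 0 on every other basis state. Key observation: steps 5-10 multiply out to the identity, so the circuit reduces to the remaining gates.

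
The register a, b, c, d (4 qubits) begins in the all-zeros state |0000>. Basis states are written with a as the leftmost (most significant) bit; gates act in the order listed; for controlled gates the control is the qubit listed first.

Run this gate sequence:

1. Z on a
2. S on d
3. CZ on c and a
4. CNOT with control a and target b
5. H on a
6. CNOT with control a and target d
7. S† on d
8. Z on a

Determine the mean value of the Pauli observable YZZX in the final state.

The expectation value of YZZX is 1.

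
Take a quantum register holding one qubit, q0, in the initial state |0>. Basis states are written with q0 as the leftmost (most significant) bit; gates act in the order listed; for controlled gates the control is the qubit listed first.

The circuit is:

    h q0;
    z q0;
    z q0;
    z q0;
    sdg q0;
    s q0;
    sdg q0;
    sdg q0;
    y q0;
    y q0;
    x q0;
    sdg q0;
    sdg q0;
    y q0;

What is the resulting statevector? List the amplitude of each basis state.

After the circuit, the state carries amplitude sqrt(2)*I/2 on |0>, sqrt(2)*I/2 on |1>.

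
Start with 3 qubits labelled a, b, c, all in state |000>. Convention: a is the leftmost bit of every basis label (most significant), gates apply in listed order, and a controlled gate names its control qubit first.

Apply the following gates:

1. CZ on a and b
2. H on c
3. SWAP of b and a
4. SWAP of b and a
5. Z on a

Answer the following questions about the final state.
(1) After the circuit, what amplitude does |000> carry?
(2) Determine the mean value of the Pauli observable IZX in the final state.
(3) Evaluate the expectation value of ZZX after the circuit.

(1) The final state's coefficient on |000> equals sqrt(2)/2. Key observation: gates 3-4 undo each other exactly, leaving only the rest of the circuit to track.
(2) The expectation value of IZX is 1.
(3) The expectation value of ZZX is 1.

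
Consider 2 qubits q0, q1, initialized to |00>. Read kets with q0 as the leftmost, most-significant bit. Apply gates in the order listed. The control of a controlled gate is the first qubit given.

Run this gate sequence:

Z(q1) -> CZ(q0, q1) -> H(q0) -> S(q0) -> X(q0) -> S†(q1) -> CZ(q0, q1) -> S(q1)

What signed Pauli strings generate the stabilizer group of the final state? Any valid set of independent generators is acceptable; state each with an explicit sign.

The stabilizer group can be generated by -YI, +IZ, among other valid generating sets.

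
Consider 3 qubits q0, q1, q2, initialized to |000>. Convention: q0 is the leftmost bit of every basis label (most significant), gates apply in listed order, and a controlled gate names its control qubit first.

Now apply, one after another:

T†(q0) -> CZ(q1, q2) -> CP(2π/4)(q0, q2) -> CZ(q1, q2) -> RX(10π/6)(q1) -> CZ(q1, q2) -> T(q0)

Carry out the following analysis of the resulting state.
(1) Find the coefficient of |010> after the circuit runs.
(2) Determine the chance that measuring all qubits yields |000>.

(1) |010> carries amplitude -I/2 in the final state.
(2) The probability of measuring |000> is 3/4.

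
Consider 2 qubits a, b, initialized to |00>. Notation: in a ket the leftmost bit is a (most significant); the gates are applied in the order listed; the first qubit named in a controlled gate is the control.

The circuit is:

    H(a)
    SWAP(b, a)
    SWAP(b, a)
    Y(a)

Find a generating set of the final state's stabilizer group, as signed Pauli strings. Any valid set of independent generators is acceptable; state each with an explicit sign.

The stabilizer group can be generated by -XI, +IZ, among other valid generating sets. Key observation: steps 2-3 multiply out to the identity, so the circuit reduces to the remaining gates.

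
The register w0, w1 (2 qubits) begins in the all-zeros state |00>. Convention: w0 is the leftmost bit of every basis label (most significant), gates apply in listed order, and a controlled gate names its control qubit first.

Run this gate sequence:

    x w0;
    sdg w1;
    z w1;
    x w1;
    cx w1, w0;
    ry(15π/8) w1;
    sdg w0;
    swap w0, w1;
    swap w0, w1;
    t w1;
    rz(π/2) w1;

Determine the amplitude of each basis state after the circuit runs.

After the circuit, the state carries amplitude exp(3*I*pi/4)*sin(pi/16) on |00>, -I*cos(pi/16) on |01>, 0 on |10>, 0 on |11>.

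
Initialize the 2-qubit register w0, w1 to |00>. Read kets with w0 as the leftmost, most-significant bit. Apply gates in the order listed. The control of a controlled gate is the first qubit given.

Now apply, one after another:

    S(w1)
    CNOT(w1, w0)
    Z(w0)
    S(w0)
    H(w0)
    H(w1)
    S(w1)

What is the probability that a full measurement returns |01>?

The probability of measuring |01> is 1/4.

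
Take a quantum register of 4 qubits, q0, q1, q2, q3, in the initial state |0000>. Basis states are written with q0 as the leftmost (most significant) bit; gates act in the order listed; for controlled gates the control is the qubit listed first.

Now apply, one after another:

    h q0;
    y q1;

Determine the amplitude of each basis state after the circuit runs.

The final amplitudes are sqrt(2)*I/2 on |0100>, sqrt(2)*I/2 on |1100>, and 0 on every other basis state.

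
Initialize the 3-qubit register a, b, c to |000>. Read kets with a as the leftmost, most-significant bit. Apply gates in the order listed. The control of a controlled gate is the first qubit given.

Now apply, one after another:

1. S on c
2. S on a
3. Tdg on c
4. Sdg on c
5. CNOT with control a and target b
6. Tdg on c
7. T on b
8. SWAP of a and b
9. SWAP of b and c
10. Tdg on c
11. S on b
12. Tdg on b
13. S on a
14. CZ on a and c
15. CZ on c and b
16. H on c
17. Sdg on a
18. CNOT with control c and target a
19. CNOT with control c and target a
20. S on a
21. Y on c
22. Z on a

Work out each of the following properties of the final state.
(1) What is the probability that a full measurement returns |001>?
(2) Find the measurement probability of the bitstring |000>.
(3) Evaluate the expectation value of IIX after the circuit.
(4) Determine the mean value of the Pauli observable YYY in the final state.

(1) A full measurement returns |001> with probability 1/2. Key observation: gates 17-20 undo each other exactly, leaving only the rest of the circuit to track.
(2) Outcome |000> occurs with probability 1/2.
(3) The expectation value of IIX is -1.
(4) In the final state, YYY has expectation 0.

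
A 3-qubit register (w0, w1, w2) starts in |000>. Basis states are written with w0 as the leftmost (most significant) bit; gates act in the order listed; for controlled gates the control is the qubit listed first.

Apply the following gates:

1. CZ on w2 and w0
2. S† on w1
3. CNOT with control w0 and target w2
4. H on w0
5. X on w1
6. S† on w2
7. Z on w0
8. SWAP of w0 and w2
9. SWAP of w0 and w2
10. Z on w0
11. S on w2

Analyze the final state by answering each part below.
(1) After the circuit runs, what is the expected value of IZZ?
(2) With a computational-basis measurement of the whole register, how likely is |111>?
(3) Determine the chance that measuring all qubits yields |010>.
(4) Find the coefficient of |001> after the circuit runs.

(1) The observable IZZ averages to -1. Key observation: gates 6-11 undo each other exactly, leaving only the rest of the circuit to track.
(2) A full measurement returns |111> with probability 0.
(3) The probability of measuring |010> is 1/2.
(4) The amplitude on |001> is 0.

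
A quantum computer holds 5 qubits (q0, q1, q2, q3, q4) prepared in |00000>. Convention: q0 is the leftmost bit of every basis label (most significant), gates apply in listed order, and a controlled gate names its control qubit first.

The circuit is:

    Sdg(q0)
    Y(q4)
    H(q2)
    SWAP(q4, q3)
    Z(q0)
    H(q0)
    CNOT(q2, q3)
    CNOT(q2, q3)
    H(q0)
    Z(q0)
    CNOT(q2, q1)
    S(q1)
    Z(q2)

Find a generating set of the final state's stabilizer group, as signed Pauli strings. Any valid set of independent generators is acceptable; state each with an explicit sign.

The final state is stabilized by the group generated by -IXYII, +ZIIII, +IZZII, -IIIZI, +IIIIZ; other independent generating sets are equally valid. Key observation: gates 5-10 undo each other exactly, leaving only the rest of the circuit to track.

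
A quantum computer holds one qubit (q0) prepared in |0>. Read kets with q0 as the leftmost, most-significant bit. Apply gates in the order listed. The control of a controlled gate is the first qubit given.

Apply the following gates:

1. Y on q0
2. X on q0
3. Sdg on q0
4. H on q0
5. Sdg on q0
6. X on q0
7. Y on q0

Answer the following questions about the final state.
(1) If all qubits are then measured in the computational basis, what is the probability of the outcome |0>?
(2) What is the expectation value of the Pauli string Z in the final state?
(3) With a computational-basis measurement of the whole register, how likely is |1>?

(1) Outcome |0> occurs with probability 1/2.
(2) In the final state, Z has expectation 0.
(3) A full measurement returns |1> with probability 1/2.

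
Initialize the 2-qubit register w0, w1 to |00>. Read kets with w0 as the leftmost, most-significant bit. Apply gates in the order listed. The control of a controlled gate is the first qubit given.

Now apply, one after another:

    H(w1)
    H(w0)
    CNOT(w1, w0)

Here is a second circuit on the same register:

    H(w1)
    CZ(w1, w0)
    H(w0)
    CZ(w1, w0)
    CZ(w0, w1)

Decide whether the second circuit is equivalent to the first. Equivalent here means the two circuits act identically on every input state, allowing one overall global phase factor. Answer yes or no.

Yes — the two circuits implement the same unitary up to a global phase.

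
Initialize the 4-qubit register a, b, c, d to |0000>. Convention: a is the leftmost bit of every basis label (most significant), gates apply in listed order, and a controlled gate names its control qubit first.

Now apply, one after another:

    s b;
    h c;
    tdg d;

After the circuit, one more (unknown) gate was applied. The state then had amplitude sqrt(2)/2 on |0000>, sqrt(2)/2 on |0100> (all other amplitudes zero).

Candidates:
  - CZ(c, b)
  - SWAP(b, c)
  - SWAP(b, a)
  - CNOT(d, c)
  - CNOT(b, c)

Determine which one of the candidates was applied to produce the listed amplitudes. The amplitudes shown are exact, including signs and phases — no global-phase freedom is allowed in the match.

The unique candidate consistent with the amplitudes is SWAP(b, c).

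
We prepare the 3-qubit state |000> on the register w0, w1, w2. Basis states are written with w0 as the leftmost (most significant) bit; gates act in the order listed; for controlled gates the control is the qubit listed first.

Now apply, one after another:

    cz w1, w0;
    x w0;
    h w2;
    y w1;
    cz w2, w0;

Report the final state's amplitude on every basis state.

The final amplitudes are sqrt(2)*I/2 on |110>, -sqrt(2)*I/2 on |111>, and 0 on every other basis state.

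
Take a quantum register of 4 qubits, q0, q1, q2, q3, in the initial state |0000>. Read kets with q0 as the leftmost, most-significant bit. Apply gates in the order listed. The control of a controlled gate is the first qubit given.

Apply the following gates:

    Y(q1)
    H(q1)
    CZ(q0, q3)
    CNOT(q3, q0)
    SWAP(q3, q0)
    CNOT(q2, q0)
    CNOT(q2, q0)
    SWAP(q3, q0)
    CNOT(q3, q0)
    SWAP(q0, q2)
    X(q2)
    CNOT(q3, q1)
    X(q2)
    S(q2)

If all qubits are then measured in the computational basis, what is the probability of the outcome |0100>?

The probability of measuring |0100> is 1/2. Key observation: gates 4-9 undo each other exactly, leaving only the rest of the circuit to track.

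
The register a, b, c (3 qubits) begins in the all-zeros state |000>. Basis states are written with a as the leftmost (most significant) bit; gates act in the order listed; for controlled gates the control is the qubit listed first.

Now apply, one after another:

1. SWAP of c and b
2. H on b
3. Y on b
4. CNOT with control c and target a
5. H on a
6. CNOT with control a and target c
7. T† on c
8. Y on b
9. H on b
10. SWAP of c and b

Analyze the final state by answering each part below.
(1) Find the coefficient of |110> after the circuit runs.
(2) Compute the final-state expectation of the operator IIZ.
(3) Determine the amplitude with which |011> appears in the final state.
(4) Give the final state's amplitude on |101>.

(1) The final state's coefficient on |110> equals -sqrt(2)*exp(3*I*pi/4)/2.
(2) In the final state, IIZ has expectation 1.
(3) |011> carries amplitude 0 in the final state.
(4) |101> carries amplitude 0 in the final state.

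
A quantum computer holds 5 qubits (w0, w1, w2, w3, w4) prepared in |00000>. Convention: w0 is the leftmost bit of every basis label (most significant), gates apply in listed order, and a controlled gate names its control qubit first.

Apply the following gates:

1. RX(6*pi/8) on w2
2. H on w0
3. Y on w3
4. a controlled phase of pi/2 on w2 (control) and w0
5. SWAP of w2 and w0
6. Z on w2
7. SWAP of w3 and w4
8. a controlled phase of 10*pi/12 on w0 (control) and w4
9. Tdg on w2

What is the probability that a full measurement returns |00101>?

Outcome |00101> occurs with probability 1/4 - sqrt(2)/8.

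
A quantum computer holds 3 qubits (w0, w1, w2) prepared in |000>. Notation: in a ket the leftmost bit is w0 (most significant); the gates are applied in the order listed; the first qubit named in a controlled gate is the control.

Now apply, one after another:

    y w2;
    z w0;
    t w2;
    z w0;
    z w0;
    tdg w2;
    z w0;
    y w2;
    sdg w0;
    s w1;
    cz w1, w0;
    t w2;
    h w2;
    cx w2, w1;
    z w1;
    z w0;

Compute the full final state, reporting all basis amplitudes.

After the circuit, the state carries amplitude sqrt(2)/2 on |000>, -sqrt(2)/2 on |011>, and 0 on every other basis state. Key observation: the block from step 1 through step 8 cancels to the identity and can be dropped.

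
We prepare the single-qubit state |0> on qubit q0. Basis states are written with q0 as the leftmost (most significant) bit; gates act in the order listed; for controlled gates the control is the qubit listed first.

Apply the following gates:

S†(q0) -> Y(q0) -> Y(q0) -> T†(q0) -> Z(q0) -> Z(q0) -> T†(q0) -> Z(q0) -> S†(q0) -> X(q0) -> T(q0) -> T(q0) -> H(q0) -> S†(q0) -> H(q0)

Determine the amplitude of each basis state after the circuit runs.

The final amplitudes are -1/2 + I/2 on |0>, 1/2 + I/2 on |1>.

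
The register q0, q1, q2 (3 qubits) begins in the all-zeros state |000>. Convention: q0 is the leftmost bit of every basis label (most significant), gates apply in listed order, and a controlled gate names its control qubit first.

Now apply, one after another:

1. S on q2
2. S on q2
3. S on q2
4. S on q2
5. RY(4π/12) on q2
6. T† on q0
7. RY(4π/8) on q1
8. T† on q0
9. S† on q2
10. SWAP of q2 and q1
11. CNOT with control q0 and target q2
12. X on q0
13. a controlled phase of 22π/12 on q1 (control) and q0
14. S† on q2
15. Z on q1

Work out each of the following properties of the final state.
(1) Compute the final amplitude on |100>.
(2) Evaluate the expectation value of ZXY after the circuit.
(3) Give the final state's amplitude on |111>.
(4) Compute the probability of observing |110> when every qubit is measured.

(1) The amplitude on |100> is sqrt(6)/4. Key observation: steps 1-4 multiply out to the identity, so the circuit reduces to the remaining gates.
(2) The observable ZXY averages to sqrt(3)/4.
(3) The final state's coefficient on |111> equals -sqrt(2)*exp(5*I*pi/6)/4.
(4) A full measurement returns |110> with probability 1/8.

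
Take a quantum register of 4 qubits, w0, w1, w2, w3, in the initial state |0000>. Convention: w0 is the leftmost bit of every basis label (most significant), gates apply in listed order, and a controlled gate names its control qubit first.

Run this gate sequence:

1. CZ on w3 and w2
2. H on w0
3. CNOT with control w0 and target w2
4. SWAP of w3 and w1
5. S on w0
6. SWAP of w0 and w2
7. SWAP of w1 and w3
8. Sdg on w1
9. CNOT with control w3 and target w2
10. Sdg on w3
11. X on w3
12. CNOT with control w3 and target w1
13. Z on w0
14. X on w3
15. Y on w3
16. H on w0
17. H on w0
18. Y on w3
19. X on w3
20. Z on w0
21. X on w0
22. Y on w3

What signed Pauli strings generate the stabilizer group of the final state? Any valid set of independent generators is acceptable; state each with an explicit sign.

The stabilizer group can be generated by +XIYI, -ZIZI, -IZII, +IIIZ, among other valid generating sets. Key observation: the block from step 13 through step 20 cancels to the identity and can be dropped.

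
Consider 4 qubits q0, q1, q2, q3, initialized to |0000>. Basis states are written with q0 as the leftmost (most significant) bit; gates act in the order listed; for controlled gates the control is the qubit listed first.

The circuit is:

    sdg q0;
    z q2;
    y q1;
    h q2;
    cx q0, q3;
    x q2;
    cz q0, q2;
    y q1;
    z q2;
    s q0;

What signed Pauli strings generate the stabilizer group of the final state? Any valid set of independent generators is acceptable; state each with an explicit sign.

The final state is stabilized by the group generated by -IIXI, +ZIII, +IZII, +IIIZ; other independent generating sets are equally valid.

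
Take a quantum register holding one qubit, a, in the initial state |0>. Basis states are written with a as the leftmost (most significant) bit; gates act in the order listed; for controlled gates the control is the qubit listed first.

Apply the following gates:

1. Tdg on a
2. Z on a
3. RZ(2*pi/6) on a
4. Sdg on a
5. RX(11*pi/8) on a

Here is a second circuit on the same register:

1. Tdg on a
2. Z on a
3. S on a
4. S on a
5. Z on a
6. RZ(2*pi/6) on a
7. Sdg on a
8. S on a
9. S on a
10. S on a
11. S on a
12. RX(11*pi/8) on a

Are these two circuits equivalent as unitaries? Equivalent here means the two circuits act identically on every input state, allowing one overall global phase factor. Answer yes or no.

Yes: on every input state the two circuits agree up to one overall phase factor.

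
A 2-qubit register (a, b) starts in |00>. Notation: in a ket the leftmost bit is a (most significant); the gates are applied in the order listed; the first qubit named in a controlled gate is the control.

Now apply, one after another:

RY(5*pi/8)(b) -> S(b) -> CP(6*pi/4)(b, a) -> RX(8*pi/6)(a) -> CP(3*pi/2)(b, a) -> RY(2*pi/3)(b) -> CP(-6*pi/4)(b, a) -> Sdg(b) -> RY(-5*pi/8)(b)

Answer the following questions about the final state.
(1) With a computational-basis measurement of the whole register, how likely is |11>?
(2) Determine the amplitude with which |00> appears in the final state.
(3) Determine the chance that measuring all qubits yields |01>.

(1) The probability of measuring |11> is 9/16.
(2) |00> carries amplitude -1/4 + I*sqrt(3*sqrt(2) + 6)/8 in the final state.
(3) Outcome |01> occurs with probability 3/32 - 3*sqrt(2)/64.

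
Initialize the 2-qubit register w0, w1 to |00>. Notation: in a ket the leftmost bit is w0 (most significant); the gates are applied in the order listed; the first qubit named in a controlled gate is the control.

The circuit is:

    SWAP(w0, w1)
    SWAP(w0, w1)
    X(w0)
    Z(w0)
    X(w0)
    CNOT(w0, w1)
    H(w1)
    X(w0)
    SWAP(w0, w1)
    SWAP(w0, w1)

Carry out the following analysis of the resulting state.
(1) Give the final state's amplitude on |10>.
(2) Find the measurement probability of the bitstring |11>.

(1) The amplitude on |10> is -sqrt(2)/2.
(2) The probability of measuring |11> is 1/2.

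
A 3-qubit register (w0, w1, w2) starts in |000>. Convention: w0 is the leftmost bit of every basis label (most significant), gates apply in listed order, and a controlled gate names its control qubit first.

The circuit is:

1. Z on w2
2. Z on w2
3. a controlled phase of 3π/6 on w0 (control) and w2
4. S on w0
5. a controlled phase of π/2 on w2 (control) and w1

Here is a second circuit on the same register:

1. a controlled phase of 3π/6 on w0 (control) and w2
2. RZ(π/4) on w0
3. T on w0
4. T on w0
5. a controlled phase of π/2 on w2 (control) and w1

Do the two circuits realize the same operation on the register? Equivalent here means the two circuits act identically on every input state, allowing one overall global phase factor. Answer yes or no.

No, they are not equivalent — no single phase factor reconciles the two unitaries.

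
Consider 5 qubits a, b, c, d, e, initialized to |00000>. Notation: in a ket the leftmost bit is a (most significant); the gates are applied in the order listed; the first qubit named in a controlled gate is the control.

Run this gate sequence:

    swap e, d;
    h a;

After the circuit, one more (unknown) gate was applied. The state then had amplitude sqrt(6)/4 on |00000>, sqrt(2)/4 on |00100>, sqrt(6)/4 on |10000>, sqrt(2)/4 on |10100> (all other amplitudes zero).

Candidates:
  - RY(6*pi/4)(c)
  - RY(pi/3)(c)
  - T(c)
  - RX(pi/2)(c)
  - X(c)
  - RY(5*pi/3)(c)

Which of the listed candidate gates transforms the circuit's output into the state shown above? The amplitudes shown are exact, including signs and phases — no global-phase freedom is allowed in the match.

The applied gate was RY(pi/3)(c).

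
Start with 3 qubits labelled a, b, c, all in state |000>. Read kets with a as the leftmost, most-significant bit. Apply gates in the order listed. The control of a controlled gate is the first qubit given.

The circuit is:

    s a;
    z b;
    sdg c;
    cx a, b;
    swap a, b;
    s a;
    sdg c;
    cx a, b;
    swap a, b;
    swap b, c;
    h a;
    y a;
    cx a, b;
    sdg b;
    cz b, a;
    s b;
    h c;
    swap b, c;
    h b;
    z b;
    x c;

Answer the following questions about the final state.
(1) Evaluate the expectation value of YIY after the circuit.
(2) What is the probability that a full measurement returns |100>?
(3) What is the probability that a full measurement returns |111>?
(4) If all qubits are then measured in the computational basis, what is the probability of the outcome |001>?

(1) The observable YIY averages to 1.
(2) A full measurement returns |100> with probability 1/2.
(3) Outcome |111> occurs with probability 0.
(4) Outcome |001> occurs with probability 1/2.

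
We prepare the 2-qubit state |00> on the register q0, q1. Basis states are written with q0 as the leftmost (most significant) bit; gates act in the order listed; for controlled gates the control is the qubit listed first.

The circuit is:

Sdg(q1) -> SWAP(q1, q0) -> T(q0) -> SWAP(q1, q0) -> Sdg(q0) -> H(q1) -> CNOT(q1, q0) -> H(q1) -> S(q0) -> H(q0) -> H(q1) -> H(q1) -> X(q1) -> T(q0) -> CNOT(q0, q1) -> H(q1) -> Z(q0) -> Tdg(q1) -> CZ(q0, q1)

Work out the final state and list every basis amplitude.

The final amplitudes are 1/2 on |00>, -exp(I*pi/4)/2 on |01>, -exp(I*pi/4)/2 on |10>, -I/2 on |11>.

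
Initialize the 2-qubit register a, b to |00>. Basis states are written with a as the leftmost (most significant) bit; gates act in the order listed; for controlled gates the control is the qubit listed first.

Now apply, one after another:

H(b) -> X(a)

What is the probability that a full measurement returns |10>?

The probability of measuring |10> is 1/2.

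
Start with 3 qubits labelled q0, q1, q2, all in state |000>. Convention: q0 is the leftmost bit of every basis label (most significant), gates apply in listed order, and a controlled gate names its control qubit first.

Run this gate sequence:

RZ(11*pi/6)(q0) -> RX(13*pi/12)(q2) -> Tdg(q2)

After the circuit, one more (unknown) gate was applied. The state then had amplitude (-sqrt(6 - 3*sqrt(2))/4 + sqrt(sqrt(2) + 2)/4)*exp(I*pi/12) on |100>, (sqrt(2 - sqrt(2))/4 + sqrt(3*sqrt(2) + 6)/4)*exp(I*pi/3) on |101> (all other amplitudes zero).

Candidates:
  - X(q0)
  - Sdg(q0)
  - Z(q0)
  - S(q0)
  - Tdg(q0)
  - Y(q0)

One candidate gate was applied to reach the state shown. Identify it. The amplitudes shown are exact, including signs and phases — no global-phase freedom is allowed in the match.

It was X(q0) that produced the state shown.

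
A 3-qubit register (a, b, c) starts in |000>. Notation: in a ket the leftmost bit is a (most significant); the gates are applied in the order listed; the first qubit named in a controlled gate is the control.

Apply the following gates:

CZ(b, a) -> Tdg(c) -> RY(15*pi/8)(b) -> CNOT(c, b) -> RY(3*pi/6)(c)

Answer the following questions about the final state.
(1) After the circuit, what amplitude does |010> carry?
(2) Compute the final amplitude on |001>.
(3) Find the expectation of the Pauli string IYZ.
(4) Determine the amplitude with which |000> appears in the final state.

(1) |010> carries amplitude sqrt(2)*sin(pi/16)/2 in the final state.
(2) The amplitude on |001> is -sqrt(2)*cos(pi/16)/2.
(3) The expectation value of IYZ is 0.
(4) The amplitude on |000> is -sqrt(2)*cos(pi/16)/2.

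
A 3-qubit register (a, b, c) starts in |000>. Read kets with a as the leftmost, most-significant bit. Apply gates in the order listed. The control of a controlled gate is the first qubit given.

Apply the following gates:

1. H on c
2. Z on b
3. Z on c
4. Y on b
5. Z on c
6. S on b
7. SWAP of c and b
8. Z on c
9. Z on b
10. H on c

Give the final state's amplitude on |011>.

The amplitude on |011> is 1/2.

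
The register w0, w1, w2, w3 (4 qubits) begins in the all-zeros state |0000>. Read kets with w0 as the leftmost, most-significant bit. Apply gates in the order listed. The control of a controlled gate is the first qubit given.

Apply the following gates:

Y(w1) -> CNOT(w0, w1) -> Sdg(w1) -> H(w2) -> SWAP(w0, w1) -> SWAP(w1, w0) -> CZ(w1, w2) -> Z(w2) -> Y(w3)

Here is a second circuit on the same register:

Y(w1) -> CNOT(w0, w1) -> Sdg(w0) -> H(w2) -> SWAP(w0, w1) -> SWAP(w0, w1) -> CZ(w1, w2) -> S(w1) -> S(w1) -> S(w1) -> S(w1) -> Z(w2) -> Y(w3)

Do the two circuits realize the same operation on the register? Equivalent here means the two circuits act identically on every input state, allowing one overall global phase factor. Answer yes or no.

No, they are not equivalent — no single phase factor reconciles the two unitaries.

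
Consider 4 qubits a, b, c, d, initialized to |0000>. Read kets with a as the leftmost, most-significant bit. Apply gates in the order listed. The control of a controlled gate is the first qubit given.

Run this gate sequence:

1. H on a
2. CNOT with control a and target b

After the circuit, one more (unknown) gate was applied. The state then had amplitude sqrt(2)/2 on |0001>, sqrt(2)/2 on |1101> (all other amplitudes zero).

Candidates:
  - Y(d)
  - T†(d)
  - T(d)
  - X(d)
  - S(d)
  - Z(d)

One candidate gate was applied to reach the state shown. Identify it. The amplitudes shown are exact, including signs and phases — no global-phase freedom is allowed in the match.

The applied gate was X(d).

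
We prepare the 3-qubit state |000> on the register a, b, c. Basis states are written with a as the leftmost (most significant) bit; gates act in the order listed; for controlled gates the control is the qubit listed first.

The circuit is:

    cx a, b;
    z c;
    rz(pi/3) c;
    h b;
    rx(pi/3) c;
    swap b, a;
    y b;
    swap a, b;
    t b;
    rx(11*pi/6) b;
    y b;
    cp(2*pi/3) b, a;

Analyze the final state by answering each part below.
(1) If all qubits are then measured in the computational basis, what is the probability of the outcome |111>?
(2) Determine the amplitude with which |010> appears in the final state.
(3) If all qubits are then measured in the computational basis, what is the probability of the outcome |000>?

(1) Outcome |111> occurs with probability 1/8 - sqrt(2)/32.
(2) The final state's coefficient on |010> equals 0.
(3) Outcome |000> occurs with probability 0.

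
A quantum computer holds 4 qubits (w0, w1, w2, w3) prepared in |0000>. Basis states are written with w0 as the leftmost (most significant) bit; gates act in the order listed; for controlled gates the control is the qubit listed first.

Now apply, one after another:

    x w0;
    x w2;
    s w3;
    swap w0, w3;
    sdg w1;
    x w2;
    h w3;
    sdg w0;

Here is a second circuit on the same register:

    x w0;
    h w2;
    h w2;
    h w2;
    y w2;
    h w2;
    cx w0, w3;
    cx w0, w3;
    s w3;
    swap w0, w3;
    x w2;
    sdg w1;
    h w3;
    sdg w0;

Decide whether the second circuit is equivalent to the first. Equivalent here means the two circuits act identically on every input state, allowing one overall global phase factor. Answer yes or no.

No — the two circuits implement different unitaries, even allowing a global phase.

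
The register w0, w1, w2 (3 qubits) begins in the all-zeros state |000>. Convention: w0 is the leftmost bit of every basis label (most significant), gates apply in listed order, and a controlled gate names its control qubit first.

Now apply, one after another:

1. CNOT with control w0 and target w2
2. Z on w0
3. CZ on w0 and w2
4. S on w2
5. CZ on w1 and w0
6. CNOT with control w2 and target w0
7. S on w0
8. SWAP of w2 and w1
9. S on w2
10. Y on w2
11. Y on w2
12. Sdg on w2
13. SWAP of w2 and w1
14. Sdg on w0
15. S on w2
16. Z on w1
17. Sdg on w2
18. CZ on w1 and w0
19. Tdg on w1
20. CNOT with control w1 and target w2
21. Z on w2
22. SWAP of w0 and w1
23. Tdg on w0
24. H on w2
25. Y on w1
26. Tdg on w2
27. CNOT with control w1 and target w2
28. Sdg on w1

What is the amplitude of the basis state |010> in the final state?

|010> carries amplitude -sqrt(2)*exp(3*I*pi/4)/2 in the final state. Key observation: steps 7-14 multiply out to the identity, so the circuit reduces to the remaining gates.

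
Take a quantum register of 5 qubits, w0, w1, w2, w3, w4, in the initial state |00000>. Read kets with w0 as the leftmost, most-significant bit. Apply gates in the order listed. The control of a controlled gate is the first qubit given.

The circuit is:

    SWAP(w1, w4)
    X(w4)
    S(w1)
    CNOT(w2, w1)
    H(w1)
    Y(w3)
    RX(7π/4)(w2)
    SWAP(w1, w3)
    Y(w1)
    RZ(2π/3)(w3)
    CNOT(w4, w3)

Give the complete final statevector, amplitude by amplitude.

After the circuit, the state carries amplitude -sqrt(2*sqrt(2) + 4)*exp(I*pi/3)/4 on |00001>, sqrt(2*sqrt(2) + 4)*exp(2*I*pi/3)/4 on |00011>, -sqrt(4 - 2*sqrt(2))*exp(5*I*pi/6)/4 on |00101>, -sqrt(4 - 2*sqrt(2))*exp(I*pi/6)/4 on |00111>, and 0 on every other basis state.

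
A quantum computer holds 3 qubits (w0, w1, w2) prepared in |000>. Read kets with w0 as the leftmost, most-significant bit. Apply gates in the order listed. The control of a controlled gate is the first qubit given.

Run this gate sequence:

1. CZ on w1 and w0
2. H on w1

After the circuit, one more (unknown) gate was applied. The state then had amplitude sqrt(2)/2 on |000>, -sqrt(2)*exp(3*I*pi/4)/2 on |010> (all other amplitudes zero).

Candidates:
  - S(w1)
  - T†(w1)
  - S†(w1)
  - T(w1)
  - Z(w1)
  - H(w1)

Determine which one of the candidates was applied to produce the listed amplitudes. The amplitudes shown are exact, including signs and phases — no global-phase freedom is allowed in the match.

It was T†(w1) that produced the state shown.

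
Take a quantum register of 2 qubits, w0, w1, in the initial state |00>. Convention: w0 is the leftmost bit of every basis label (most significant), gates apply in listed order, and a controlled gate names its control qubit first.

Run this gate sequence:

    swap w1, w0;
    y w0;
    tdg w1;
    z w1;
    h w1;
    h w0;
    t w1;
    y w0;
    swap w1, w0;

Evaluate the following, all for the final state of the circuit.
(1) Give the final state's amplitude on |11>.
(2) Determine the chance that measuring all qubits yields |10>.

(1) |11> carries amplitude -exp(I*pi/4)/2 in the final state.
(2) A full measurement returns |10> with probability 1/4.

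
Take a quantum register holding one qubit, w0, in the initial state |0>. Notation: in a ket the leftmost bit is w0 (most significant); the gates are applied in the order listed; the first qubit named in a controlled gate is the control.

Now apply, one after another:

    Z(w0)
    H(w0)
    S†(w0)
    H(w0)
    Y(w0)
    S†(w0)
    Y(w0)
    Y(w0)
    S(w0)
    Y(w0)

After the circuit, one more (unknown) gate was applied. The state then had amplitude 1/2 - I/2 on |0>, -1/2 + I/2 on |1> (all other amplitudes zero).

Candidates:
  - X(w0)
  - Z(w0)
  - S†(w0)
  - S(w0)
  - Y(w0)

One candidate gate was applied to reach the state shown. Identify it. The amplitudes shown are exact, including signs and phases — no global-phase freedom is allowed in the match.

The unique candidate consistent with the amplitudes is S(w0). Key observation: gates 5-10 undo each other exactly, leaving only the rest of the circuit to track.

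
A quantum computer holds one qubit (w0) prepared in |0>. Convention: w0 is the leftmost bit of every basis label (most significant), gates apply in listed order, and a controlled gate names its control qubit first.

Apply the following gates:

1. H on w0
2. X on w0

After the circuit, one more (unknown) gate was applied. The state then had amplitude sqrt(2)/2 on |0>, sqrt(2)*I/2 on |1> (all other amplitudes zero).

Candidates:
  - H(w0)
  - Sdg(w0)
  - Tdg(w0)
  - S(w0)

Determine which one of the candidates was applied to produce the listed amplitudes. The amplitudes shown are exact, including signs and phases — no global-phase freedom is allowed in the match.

The unique candidate consistent with the amplitudes is S(w0).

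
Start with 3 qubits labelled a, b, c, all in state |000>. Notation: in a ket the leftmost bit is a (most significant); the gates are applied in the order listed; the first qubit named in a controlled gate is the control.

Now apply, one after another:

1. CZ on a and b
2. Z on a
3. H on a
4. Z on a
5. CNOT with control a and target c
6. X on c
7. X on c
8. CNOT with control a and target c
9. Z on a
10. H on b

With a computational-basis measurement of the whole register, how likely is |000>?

Outcome |000> occurs with probability 1/4. Key observation: steps 4-9 multiply out to the identity, so the circuit reduces to the remaining gates.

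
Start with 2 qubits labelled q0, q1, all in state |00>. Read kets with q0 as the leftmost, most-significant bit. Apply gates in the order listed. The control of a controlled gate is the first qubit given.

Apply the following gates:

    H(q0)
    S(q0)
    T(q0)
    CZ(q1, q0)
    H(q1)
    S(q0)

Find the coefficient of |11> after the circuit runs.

The amplitude on |11> is -exp(I*pi/4)/2.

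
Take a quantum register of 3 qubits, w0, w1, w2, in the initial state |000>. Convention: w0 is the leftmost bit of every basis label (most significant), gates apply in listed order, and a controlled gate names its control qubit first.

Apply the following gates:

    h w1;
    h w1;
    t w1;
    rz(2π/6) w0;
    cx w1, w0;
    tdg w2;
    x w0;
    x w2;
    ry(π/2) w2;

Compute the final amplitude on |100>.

|100> carries amplitude sqrt(2)*exp(5*I*pi/6)/2 in the final state.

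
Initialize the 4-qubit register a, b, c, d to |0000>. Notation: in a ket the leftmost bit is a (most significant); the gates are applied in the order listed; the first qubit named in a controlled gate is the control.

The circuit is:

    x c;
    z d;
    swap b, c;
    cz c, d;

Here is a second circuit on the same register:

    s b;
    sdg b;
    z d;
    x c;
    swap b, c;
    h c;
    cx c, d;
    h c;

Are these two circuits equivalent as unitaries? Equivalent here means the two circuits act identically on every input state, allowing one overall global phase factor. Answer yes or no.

No, they are not equivalent — no single phase factor reconciles the two unitaries.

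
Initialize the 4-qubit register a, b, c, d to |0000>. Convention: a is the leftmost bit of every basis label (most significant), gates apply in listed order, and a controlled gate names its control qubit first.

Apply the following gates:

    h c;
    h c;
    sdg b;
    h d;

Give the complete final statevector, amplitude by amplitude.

The final amplitudes are sqrt(2)/2 on |0000>, sqrt(2)/2 on |0001>, and 0 on every other basis state.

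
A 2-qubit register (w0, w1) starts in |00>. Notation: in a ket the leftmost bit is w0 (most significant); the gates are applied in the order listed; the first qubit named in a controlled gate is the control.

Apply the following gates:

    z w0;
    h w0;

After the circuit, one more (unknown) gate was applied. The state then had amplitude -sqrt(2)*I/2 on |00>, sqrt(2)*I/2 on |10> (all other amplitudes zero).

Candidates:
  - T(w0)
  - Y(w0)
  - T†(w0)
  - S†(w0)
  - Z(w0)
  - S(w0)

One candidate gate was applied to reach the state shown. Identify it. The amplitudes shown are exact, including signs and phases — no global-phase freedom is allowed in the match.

The applied gate was Y(w0).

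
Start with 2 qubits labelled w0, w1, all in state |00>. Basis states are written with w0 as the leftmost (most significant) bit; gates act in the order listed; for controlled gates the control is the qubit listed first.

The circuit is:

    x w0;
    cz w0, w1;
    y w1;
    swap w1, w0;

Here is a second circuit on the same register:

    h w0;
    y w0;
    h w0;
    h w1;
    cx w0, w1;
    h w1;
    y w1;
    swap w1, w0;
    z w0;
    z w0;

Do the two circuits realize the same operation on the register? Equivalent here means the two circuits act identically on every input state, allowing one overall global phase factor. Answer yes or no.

No, they are not equivalent — no single phase factor reconciles the two unitaries.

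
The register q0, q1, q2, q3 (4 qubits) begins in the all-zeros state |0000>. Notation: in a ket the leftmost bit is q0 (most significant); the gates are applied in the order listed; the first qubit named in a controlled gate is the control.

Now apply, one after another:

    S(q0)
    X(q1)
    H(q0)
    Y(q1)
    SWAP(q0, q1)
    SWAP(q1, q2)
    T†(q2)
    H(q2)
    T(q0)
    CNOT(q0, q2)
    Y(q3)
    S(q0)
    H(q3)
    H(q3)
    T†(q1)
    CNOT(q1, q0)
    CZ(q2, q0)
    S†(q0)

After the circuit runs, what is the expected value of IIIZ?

In the final state, IIIZ has expectation -1.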